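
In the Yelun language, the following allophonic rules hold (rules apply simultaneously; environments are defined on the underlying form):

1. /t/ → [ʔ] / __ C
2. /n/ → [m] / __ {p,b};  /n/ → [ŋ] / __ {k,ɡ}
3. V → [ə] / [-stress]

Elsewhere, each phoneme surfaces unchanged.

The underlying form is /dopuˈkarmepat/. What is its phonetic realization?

[dəpəˈkarməpət]

/d/ stays [d].
/o/ (between /d/ and /p/): in an unstressed syllable, so rule 3 applies → [ə].
/p/ stays [p].
/u/ (between /p/ and /k/) occurs in an unstressed syllable → [ə] by rule 3.
/k/ — not in any rule's target class → [k].
/a/ (between /k/ and /r/) is in the target of rule 3 but the environment (in an unstressed syllable) is not met → [a].
/r/ (between /a/ and /m/): no rule targets it → [r].
/m/ — not in any rule's target class → [m].
Rule 3 applies to /e/ (between /m/ and /p/: in an unstressed syllable) → [ə].
/p/ (between /e/ and /a/) is unaffected → [p].
Rule 3 applies to /a/ (between /p/ and /t/: in an unstressed syllable) → [ə].
/t/ (word-final): rule 1 targets it, but not immediately before a consonant → unchanged [t].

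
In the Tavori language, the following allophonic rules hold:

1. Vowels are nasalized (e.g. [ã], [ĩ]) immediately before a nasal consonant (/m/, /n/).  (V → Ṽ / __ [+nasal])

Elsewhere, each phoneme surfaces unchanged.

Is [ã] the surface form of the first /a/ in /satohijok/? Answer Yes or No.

No

/a/ (between /s/ and /t/): rule 1 targets it, but not before a nasal consonant → unchanged [a].
The actual realization is [a], not [ã].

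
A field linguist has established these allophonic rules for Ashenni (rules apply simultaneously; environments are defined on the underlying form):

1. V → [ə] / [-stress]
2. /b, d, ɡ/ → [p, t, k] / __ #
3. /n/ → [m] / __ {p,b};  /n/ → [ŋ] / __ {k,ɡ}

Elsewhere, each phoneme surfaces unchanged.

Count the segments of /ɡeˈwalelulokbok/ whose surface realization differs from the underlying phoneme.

5

Segments that undergo a rule: /e/ → [ə] (rule 1); /e/ → [ə] (rule 1); /u/ → [ə] (rule 1); /o/ → [ə] (rule 1); /o/ → [ə] (rule 1).
All other segments surface unchanged.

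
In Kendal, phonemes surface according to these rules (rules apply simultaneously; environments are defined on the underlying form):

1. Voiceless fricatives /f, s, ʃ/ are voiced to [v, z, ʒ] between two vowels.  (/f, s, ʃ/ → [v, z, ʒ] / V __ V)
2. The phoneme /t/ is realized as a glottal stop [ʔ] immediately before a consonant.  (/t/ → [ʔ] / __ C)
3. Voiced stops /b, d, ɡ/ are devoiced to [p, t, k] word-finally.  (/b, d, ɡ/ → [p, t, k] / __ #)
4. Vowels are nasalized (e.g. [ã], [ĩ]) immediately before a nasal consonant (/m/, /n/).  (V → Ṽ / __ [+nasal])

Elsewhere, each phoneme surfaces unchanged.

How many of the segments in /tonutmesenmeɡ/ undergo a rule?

5

Segments that undergo a rule: /o/ → [õ] (rule 4); /t/ → [ʔ] (rule 2); /s/ → [z] (rule 1); /e/ → [ẽ] (rule 4); /ɡ/ → [k] (rule 3).
All other segments surface unchanged.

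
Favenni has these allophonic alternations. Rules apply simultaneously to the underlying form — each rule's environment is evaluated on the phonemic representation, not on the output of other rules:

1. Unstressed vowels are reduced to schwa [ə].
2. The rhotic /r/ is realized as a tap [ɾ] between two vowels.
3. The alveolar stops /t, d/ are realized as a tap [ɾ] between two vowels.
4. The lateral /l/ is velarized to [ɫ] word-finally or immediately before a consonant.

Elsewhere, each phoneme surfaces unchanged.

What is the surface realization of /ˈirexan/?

/i/ — word-initial; rule 1 does not apply here → [i].
/r/ — between /i/ and /e/, between two vowels — surfaces as [ɾ] (rule 2).
Rule 1 applies to /e/ (between /r/ and /x/: in an unstressed syllable) → [ə].
/x/ (between /e/ and /a/) is unaffected → [x].
/a/ — between /x/ and /n/, in an unstressed syllable — surfaces as [ə] (rule 1).
/n/ (word-final): no rule targets it → [n].

[ˈiɾəxən]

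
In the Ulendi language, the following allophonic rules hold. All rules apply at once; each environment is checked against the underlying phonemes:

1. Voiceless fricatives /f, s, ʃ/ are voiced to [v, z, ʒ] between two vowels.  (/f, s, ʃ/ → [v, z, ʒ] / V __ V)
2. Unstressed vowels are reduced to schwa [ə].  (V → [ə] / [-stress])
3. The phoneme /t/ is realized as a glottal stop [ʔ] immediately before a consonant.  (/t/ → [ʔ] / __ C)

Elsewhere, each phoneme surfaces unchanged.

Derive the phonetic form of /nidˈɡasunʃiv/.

/i/ (between /n/ and /d/) occurs in an unstressed syllable → [ə] by rule 2.
/a/ — between /ɡ/ and /s/; rule 2 does not apply here → [a].
/s/ (between /a/ and /u/) occurs between two vowels → [z] by rule 1.
Rule 2 applies to /u/ (between /s/ and /n/: in an unstressed syllable) → [ə].
/ʃ/ (between /n/ and /i/) fails the environment for rule 1, so it stays [ʃ].
/i/ (between /ʃ/ and /v/): in an unstressed syllable, so rule 2 applies → [ə].

[nədˈɡazənʃəv]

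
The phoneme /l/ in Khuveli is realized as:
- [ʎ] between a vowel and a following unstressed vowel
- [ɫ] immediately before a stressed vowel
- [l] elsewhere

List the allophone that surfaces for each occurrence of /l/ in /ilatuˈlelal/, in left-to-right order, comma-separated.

[ʎ], [ɫ], [ʎ], [l]

Occurrence 1 (position 2): between a vowel and a following unstressed vowel → [ʎ].
Occurrence 2 (position 6): immediately before a stressed vowel → [ɫ].
Occurrence 3 (position 8): between a vowel and a following unstressed vowel → [ʎ].
Occurrence 4 (position 10): no conditioning environment matches → elsewhere allophone [l].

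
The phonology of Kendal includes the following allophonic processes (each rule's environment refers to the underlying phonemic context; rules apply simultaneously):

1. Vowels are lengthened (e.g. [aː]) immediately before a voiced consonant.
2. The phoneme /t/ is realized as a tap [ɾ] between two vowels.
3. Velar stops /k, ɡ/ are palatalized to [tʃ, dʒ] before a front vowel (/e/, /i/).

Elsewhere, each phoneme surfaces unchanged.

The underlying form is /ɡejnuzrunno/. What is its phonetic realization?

[dʒeːjnuːzruːnno]

/ɡ/ (word-initial) occurs before a front vowel → [dʒ] by rule 3.
/e/ meets the environment for rule 1 (before a voiced consonant) → [eː].
/j/ (between /e/ and /n/) is unaffected → [j].
/n/ stays [n].
Rule 1 applies to /u/ (between /n/ and /z/: before a voiced consonant) → [uː].
/z/ stays [z].
/r/ (between /z/ and /u/) is unaffected → [r].
/u/ (between /r/ and /n/) occurs before a voiced consonant → [uː] by rule 1.
/n/ — not in any rule's target class → [n].
/n/ (between /n/ and /o/): no rule targets it → [n].
/o/ (word-final) fails the environment for rule 1, so it stays [o].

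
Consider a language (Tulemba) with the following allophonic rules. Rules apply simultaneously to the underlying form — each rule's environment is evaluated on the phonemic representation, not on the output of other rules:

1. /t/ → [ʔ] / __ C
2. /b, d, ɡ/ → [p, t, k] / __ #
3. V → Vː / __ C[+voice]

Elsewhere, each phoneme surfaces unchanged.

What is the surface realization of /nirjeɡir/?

/n/ — not in any rule's target class → [n].
/i/ meets the environment for rule 3 (before a voiced consonant) → [iː].
/r/ (between /i/ and /j/): no rule targets it → [r].
/j/ (between /r/ and /e/) is unaffected → [j].
/e/ (between /j/ and /ɡ/): before a voiced consonant, so rule 3 applies → [eː].
/ɡ/ (between /e/ and /i/) is in the target of rule 2 but the environment (word-finally) is not met → [ɡ].
Rule 3 applies to /i/ (between /ɡ/ and /r/: before a voiced consonant) → [iː].
/r/ stays [r].

[niːrjeːɡiːr]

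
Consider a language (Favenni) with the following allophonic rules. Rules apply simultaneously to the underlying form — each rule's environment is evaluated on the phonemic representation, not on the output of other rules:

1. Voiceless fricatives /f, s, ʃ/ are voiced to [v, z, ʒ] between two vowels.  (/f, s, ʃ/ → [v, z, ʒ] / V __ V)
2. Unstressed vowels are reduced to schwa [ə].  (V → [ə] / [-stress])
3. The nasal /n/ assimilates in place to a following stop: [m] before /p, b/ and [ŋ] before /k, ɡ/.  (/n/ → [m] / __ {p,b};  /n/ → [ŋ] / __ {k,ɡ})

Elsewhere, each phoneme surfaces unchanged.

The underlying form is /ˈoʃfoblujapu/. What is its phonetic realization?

[ˈoʃfəbləjəpə]

/o/ (word-initial) fails the environment for rule 2, so it stays [o].
/ʃ/ (between /o/ and /f/): rule 1 targets it, but not between two vowels → unchanged [ʃ].
/f/ (between /ʃ/ and /o/) fails the environment for rule 1, so it stays [f].
Rule 2 applies to /o/ (between /f/ and /b/: in an unstressed syllable) → [ə].
/b/ (between /o/ and /l/): no rule targets it → [b].
/l/ — not in any rule's target class → [l].
/u/ — between /l/ and /j/, in an unstressed syllable — surfaces as [ə] (rule 2).
/j/ stays [j].
/a/ (between /j/ and /p/) occurs in an unstressed syllable → [ə] by rule 2.
/p/ stays [p].
/u/ (word-final): in an unstressed syllable, so rule 2 applies → [ə].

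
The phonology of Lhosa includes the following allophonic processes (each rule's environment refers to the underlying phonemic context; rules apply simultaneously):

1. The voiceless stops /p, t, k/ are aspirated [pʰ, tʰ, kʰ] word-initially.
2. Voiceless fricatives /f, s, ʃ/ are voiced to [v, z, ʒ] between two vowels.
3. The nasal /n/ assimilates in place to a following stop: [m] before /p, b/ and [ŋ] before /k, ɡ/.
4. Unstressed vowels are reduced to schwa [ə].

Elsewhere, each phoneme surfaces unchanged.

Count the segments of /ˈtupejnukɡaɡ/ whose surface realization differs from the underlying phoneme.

4

Segments that undergo a rule: /t/ → [tʰ] (rule 1); /e/ → [ə] (rule 4); /u/ → [ə] (rule 4); /a/ → [ə] (rule 4).
All other segments surface unchanged.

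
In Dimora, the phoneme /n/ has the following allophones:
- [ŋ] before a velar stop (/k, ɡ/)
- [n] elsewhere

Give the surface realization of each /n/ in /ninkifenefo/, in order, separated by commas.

[n], [ŋ], [n]

Occurrence 1 (position 1): no conditioning environment matches → elsewhere allophone [n].
Occurrence 2 (position 3): before a velar stop → [ŋ].
Occurrence 3 (position 8): no conditioning environment matches → elsewhere allophone [n].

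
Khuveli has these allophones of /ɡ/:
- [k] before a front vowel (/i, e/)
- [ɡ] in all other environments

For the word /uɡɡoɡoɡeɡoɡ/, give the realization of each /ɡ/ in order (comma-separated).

[ɡ], [ɡ], [ɡ], [k], [ɡ], [ɡ]

Occurrence 1 (position 2): no conditioning environment matches → elsewhere allophone [ɡ].
Occurrence 2 (position 3): no conditioning environment matches → elsewhere allophone [ɡ].
Occurrence 3 (position 5): no conditioning environment matches → elsewhere allophone [ɡ].
Occurrence 4 (position 7): before a front vowel (/i, e/) → [k].
Occurrence 5 (position 9): no conditioning environment matches → elsewhere allophone [ɡ].
Occurrence 6 (position 11): no conditioning environment matches → elsewhere allophone [ɡ].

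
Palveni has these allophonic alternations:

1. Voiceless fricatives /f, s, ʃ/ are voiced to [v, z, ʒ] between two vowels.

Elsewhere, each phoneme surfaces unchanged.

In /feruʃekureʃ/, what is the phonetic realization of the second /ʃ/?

/ʃ/ (word-final) fails the environment for rule 1, so it stays [ʃ].

[ʃ]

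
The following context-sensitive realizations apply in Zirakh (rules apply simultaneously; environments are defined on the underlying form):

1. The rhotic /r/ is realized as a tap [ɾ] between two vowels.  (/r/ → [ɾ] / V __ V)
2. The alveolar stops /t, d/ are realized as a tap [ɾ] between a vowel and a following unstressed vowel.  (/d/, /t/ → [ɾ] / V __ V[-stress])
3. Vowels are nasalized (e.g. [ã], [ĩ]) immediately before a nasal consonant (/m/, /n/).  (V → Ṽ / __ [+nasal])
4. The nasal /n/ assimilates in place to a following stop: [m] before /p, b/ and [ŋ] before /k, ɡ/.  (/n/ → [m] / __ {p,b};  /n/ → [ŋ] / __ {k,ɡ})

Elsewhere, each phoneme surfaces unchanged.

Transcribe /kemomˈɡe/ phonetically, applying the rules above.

[kẽmõmˈɡe]

/k/ — not in any rule's target class → [k].
Rule 3 applies to /e/ (between /k/ and /m/: before a nasal consonant) → [ẽ].
/m/ — not in any rule's target class → [m].
/o/ meets the environment for rule 3 (before a nasal consonant) → [õ].
/m/ — not in any rule's target class → [m].
/ɡ/ (between /m/ and /e/): no rule targets it → [ɡ].
/e/ (word-final) is in the target of rule 3 but the environment (before a nasal consonant) is not met → [e].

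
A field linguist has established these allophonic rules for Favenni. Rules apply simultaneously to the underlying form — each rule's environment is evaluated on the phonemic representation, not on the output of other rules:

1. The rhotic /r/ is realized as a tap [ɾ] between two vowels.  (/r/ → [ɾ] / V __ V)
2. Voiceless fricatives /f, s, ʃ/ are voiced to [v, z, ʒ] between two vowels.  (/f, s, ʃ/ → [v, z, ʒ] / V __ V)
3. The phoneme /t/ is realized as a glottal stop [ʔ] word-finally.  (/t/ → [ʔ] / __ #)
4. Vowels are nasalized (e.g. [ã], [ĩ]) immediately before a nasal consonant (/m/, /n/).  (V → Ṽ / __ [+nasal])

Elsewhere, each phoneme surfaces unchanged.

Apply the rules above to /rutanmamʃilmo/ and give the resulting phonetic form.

[rutãnmãmʃilmo]

/r/ (word-initial) is in the target of rule 1 but the environment (between two vowels) is not met → [r].
/u/ — between /r/ and /t/; rule 4 does not apply here → [u].
/t/ (between /u/ and /a/) fails the environment for rule 3, so it stays [t].
Rule 4 applies to /a/ (between /t/ and /n/: before a nasal consonant) → [ã].
Rule 4 applies to /a/ (between /m/ and /m/: before a nasal consonant) → [ã].
/ʃ/ — between /m/ and /i/; rule 2 does not apply here → [ʃ].
/i/ (between /ʃ/ and /l/) is in the target of rule 4 but the environment (before a nasal consonant) is not met → [i].
/o/ (word-final): rule 4 targets it, but not before a nasal consonant → unchanged [o].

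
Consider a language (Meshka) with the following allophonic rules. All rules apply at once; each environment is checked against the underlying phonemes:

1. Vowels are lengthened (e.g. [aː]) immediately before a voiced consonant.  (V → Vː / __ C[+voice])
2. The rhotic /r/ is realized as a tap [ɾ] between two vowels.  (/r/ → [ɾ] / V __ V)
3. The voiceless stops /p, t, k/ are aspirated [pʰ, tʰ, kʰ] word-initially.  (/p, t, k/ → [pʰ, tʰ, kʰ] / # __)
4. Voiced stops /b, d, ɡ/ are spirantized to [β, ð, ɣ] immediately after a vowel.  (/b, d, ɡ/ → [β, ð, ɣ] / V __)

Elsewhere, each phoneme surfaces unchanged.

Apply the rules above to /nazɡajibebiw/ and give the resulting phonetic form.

[naːzɡaːjiːβeːβiːw]

/n/ (word-initial): no rule targets it → [n].
/a/ — between /n/ and /z/, before a voiced consonant — surfaces as [aː] (rule 1).
/z/ (between /a/ and /ɡ/) is unaffected → [z].
/ɡ/ — between /z/ and /a/; rule 4 does not apply here → [ɡ].
/a/ meets the environment for rule 1 (before a voiced consonant) → [aː].
/j/ — not in any rule's target class → [j].
/i/ (between /j/ and /b/) occurs before a voiced consonant → [iː] by rule 1.
/b/ meets the environment for rule 4 (immediately after a vowel) → [β].
/e/ (between /b/ and /b/): before a voiced consonant, so rule 1 applies → [eː].
/b/ — between /e/ and /i/, immediately after a vowel — surfaces as [β] (rule 4).
Rule 1 applies to /i/ (between /b/ and /w/: before a voiced consonant) → [iː].
/w/ — not in any rule's target class → [w].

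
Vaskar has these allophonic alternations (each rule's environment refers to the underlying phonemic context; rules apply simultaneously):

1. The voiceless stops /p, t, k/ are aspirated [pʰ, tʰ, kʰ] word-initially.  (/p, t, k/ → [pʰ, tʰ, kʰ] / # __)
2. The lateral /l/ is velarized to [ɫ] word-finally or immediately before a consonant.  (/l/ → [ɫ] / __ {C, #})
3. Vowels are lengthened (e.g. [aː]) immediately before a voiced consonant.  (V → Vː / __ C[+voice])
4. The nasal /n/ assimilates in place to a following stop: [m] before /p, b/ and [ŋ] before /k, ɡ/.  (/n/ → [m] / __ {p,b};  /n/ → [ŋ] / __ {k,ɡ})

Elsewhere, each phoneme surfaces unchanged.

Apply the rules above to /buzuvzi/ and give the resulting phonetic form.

[buːzuːvzi]

/b/ (word-initial): no rule targets it → [b].
/u/ — between /b/ and /z/, before a voiced consonant — surfaces as [uː] (rule 3).
/z/ stays [z].
/u/ — between /z/ and /v/, before a voiced consonant — surfaces as [uː] (rule 3).
/v/ (between /u/ and /z/): no rule targets it → [v].
/z/ (between /v/ and /i/): no rule targets it → [z].
/i/ (word-final) is in the target of rule 3 but the environment (before a voiced consonant) is not met → [i].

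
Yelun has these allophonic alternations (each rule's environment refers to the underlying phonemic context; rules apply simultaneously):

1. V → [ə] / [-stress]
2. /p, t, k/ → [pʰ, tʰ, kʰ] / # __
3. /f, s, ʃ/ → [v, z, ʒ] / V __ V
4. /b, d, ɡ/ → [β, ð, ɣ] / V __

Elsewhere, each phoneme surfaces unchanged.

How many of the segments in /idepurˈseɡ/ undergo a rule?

5

Segments that undergo a rule: /i/ → [ə] (rule 1); /d/ → [ð] (rule 4); /e/ → [ə] (rule 1); /u/ → [ə] (rule 1); /ɡ/ → [ɣ] (rule 4).
All other segments surface unchanged.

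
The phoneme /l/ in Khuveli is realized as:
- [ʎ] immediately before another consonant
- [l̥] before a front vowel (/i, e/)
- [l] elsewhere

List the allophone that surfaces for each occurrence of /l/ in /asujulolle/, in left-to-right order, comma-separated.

Occurrence 1 (position 6): no conditioning environment matches → elsewhere allophone [l].
Occurrence 2 (position 8): immediately before another consonant → [ʎ].
Occurrence 3 (position 9): before a front vowel (/i, e/) → [l̥].

[l], [ʎ], [l̥]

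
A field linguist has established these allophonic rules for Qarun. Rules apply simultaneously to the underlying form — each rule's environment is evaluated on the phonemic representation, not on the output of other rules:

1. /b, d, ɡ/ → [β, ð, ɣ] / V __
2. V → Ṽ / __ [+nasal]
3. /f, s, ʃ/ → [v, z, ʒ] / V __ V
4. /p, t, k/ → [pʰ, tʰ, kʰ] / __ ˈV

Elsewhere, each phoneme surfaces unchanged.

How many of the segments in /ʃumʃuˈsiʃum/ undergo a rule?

Segments that undergo a rule: /u/ → [ũ] (rule 2); /s/ → [z] (rule 3); /ʃ/ → [ʒ] (rule 3); /u/ → [ũ] (rule 2).
All other segments surface unchanged.

4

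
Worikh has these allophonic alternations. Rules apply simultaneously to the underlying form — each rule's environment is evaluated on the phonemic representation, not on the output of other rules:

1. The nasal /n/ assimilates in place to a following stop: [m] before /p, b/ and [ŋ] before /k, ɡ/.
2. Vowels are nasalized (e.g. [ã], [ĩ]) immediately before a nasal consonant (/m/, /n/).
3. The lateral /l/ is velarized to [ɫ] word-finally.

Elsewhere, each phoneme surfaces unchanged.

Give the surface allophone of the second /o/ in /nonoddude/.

/o/ (between /n/ and /d/) fails the environment for rule 2, so it stays [o].

[o]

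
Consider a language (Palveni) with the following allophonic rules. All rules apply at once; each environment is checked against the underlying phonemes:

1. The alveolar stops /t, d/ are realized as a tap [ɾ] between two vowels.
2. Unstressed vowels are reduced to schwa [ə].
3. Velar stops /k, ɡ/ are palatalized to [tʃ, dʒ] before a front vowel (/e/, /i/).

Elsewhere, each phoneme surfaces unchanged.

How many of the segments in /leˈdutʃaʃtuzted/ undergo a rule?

5

Segments that undergo a rule: /e/ → [ə] (rule 2); /d/ → [ɾ] (rule 1); /a/ → [ə] (rule 2); /u/ → [ə] (rule 2); /e/ → [ə] (rule 2).
All other segments surface unchanged.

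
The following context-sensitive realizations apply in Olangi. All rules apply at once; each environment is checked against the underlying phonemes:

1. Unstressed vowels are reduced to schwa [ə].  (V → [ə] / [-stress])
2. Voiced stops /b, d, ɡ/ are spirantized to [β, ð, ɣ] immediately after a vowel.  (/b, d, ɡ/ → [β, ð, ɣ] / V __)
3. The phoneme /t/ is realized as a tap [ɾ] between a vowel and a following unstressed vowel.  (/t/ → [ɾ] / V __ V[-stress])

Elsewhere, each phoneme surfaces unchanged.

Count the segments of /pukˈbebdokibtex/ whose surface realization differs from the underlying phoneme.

Segments that undergo a rule: /u/ → [ə] (rule 1); /b/ → [β] (rule 2); /o/ → [ə] (rule 1); /i/ → [ə] (rule 1); /b/ → [β] (rule 2); /e/ → [ə] (rule 1).
All other segments surface unchanged.

6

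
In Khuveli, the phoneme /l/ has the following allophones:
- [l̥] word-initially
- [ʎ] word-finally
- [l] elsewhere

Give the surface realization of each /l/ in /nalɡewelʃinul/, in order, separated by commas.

Occurrence 1 (position 3): no conditioning environment matches → elsewhere allophone [l].
Occurrence 2 (position 8): no conditioning environment matches → elsewhere allophone [l].
Occurrence 3 (position 13): word-finally → [ʎ].

[l], [l], [ʎ]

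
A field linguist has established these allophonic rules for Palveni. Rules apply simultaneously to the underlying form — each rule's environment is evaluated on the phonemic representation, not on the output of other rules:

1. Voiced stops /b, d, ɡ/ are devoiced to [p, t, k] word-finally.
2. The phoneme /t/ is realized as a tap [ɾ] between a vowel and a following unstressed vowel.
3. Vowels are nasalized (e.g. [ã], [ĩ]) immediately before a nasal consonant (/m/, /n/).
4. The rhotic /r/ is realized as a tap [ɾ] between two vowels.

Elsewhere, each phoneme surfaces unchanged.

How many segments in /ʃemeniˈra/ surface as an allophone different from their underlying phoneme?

Segments that undergo a rule: /e/ → [ẽ] (rule 3); /e/ → [ẽ] (rule 3); /r/ → [ɾ] (rule 4).
All other segments surface unchanged.

3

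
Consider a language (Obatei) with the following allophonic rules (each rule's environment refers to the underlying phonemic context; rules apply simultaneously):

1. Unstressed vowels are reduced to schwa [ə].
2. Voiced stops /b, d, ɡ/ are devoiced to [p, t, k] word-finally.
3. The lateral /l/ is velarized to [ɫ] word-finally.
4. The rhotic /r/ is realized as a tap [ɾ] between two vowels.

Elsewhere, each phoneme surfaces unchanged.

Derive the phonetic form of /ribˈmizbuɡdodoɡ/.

[rəbˈmizbəɡdədək]

/r/ (word-initial): rule 4 targets it, but not between two vowels → unchanged [r].
/i/ (between /r/ and /b/): in an unstressed syllable, so rule 1 applies → [ə].
/b/ — between /i/ and /m/; rule 2 does not apply here → [b].
/i/ (between /m/ and /z/) is in the target of rule 1 but the environment (in an unstressed syllable) is not met → [i].
/b/ (between /z/ and /u/) fails the environment for rule 2, so it stays [b].
/u/ meets the environment for rule 1 (in an unstressed syllable) → [ə].
/ɡ/ (between /u/ and /d/) fails the environment for rule 2, so it stays [ɡ].
/d/ (between /ɡ/ and /o/): rule 2 targets it, but not word-finally → unchanged [d].
/o/ (between /d/ and /d/) occurs in an unstressed syllable → [ə] by rule 1.
/d/ (between /o/ and /o/) fails the environment for rule 2, so it stays [d].
/o/ (between /d/ and /ɡ/): in an unstressed syllable, so rule 1 applies → [ə].
/ɡ/ — word-final, word-finally — surfaces as [k] (rule 2).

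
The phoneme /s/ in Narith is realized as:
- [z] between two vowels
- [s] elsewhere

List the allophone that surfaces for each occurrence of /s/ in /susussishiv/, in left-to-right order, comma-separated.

Occurrence 1 (position 1): no conditioning environment matches → elsewhere allophone [s].
Occurrence 2 (position 3): between two vowels → [z].
Occurrence 3 (position 5): no conditioning environment matches → elsewhere allophone [s].
Occurrence 4 (position 6): no conditioning environment matches → elsewhere allophone [s].
Occurrence 5 (position 8): no conditioning environment matches → elsewhere allophone [s].

[s], [z], [s], [s], [s]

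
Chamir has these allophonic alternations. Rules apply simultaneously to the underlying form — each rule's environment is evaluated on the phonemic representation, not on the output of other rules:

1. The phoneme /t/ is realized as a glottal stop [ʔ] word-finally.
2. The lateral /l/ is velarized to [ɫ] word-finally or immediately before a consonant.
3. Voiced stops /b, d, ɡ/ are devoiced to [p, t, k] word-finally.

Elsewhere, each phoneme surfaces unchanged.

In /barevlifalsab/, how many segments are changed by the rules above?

Segments that undergo a rule: /l/ → [ɫ] (rule 2); /b/ → [p] (rule 3).
All other segments surface unchanged.

2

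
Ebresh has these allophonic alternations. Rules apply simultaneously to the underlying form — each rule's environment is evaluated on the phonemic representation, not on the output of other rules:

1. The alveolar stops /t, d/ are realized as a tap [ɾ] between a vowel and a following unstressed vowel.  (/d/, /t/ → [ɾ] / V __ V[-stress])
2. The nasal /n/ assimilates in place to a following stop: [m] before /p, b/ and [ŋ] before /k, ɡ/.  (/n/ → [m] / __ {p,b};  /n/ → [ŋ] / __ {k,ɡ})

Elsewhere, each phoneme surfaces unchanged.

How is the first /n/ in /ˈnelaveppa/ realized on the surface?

[n]

/n/ (word-initial): rule 2 targets it, but not before a labial or velar stop → unchanged [n].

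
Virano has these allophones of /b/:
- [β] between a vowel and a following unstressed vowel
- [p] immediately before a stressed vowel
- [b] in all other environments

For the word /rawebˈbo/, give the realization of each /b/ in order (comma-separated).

Occurrence 1 (position 5): no conditioning environment matches → elsewhere allophone [b].
Occurrence 2 (position 6): immediately before a stressed vowel → [p].

[b], [p]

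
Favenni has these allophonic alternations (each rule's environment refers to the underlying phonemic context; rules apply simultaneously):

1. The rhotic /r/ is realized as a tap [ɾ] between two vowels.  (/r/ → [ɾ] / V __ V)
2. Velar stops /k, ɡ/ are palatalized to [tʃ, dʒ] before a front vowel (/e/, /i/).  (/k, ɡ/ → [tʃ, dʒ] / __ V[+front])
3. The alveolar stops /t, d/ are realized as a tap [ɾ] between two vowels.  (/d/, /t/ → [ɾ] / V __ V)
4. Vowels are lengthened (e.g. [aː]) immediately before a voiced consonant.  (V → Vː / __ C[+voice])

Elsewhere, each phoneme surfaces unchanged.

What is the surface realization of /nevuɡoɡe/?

/e/ meets the environment for rule 4 (before a voiced consonant) → [eː].
/u/ (between /v/ and /ɡ/) occurs before a voiced consonant → [uː] by rule 4.
/ɡ/ (between /u/ and /o/) fails the environment for rule 2, so it stays [ɡ].
Rule 4 applies to /o/ (between /ɡ/ and /ɡ/: before a voiced consonant) → [oː].
/ɡ/ meets the environment for rule 2 (before a front vowel) → [dʒ].
/e/ — word-final; rule 4 does not apply here → [e].

[neːvuːɡoːdʒe]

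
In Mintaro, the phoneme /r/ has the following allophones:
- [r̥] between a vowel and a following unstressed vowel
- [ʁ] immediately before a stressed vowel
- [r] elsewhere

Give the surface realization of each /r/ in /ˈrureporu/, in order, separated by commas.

[ʁ], [r̥], [r̥]

Occurrence 1 (position 1): immediately before a stressed vowel → [ʁ].
Occurrence 2 (position 3): between a vowel and a following unstressed vowel → [r̥].
Occurrence 3 (position 7): between a vowel and a following unstressed vowel → [r̥].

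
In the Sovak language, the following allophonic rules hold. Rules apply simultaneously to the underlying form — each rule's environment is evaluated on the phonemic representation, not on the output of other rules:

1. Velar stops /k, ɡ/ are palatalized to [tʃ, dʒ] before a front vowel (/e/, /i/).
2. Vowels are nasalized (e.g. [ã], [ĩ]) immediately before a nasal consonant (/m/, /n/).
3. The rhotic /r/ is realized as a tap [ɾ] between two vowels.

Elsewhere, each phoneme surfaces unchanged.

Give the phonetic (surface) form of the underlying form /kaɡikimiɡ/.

[kadʒitʃĩmiɡ]

/k/ (word-initial): rule 1 targets it, but not before a front vowel → unchanged [k].
/a/ (between /k/ and /ɡ/): rule 2 targets it, but not before a nasal consonant → unchanged [a].
/ɡ/ — between /a/ and /i/, before a front vowel — surfaces as [dʒ] (rule 1).
/i/ (between /ɡ/ and /k/) fails the environment for rule 2, so it stays [i].
/k/ meets the environment for rule 1 (before a front vowel) → [tʃ].
/i/ — between /k/ and /m/, before a nasal consonant — surfaces as [ĩ] (rule 2).
/i/ (between /m/ and /ɡ/): rule 2 targets it, but not before a nasal consonant → unchanged [i].
/ɡ/ (word-final): rule 1 targets it, but not before a front vowel → unchanged [ɡ].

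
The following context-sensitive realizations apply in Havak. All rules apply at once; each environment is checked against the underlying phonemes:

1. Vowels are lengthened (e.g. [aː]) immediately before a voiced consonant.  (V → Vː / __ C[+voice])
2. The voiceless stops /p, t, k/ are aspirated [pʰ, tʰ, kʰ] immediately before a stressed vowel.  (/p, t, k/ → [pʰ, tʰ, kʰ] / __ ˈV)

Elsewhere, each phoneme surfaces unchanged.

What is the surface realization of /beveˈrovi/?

[beːveːˈroːvi]

/e/ — between /b/ and /v/, before a voiced consonant — surfaces as [eː] (rule 1).
Rule 1 applies to /e/ (between /v/ and /r/: before a voiced consonant) → [eː].
/o/ — between /r/ and /v/, before a voiced consonant — surfaces as [oː] (rule 1).
/i/ — word-final; rule 1 does not apply here → [i].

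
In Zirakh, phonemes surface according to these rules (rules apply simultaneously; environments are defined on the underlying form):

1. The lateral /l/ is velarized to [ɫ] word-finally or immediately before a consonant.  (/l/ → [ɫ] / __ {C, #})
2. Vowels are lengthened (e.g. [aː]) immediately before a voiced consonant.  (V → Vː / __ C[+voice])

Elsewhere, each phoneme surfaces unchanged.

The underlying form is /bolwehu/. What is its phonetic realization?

[boːɫwehu]

/o/ meets the environment for rule 2 (before a voiced consonant) → [oː].
/l/ (between /o/ and /w/) occurs word-finally or immediately before a consonant → [ɫ] by rule 1.
/e/ (between /w/ and /h/): rule 2 targets it, but not before a voiced consonant → unchanged [e].
/u/ (word-final) is in the target of rule 2 but the environment (before a voiced consonant) is not met → [u].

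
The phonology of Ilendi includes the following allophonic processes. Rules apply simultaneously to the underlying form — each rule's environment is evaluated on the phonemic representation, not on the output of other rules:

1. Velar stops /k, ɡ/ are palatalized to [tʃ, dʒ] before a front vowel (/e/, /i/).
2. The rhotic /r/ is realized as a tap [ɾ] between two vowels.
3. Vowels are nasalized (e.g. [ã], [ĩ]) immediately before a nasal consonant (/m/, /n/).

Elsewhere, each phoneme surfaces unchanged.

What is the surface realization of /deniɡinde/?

/d/ stays [d].
/e/ meets the environment for rule 3 (before a nasal consonant) → [ẽ].
/n/ stays [n].
/i/ — between /n/ and /ɡ/; rule 3 does not apply here → [i].
/ɡ/ (between /i/ and /i/): before a front vowel, so rule 1 applies → [dʒ].
/i/ (between /ɡ/ and /n/): before a nasal consonant, so rule 3 applies → [ĩ].
/n/ (between /i/ and /d/): no rule targets it → [n].
/d/ (between /n/ and /e/) is unaffected → [d].
/e/ — word-final; rule 3 does not apply here → [e].

[dẽnidʒĩnde]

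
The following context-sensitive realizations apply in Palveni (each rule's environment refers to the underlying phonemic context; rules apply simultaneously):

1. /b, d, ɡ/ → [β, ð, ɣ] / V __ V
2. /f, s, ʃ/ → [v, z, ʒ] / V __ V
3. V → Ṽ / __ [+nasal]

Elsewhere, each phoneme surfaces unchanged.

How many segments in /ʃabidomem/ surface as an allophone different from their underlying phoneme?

4

Segments that undergo a rule: /b/ → [β] (rule 1); /d/ → [ð] (rule 1); /o/ → [õ] (rule 3); /e/ → [ẽ] (rule 3).
All other segments surface unchanged.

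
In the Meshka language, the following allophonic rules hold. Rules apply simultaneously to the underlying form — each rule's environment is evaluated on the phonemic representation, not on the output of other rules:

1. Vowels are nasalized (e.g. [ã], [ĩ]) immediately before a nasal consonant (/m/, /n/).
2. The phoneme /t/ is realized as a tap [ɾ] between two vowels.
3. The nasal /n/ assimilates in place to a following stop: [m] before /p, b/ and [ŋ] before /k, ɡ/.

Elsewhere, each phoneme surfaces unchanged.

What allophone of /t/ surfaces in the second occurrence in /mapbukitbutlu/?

/t/ (between /u/ and /l/): rule 2 targets it, but not between two vowels → unchanged [t].

[t]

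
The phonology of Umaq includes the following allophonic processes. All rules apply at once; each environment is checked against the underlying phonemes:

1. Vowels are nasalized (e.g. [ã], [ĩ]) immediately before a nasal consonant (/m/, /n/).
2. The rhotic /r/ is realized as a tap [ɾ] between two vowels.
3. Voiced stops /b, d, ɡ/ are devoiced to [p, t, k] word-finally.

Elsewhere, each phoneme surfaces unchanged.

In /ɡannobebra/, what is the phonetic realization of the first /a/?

/a/ meets the environment for rule 1 (before a nasal consonant) → [ã].

[ã]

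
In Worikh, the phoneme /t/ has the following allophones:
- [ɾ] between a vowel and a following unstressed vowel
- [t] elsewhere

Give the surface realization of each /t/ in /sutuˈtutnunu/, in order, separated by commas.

[ɾ], [t], [t]

Occurrence 1 (position 3): between a vowel and a following unstressed vowel → [ɾ].
Occurrence 2 (position 5): no conditioning environment matches → elsewhere allophone [t].
Occurrence 3 (position 7): no conditioning environment matches → elsewhere allophone [t].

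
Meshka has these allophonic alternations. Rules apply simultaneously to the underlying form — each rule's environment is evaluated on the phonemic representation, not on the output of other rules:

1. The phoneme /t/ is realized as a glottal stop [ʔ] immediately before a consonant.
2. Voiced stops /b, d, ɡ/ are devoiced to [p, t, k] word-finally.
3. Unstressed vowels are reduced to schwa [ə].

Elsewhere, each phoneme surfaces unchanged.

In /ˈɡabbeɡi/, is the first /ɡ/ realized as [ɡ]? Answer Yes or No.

/ɡ/ (word-initial) is in the target of rule 2 but the environment (word-finally) is not met → [ɡ].
The actual realization is [ɡ], which matches [ɡ].

Yes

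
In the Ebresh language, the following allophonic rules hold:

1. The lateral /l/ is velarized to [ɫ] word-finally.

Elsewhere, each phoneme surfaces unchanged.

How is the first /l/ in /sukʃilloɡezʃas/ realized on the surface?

/l/ — between /i/ and /l/; rule 1 does not apply here → [l].

[l]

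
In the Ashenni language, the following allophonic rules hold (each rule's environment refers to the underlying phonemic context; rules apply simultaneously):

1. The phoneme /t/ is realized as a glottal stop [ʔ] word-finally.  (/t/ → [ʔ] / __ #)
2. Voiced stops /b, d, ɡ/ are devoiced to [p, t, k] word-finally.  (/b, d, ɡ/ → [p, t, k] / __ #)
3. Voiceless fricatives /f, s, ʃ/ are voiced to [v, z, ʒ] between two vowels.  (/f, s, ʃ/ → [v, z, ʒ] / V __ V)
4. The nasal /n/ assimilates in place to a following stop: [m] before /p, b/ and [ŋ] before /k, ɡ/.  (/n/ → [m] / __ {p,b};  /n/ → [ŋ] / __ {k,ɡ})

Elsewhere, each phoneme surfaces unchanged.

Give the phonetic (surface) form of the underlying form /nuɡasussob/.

[nuɡazussop]

/n/ — word-initial; rule 4 does not apply here → [n].
/u/ (between /n/ and /ɡ/): no rule targets it → [u].
/ɡ/ (between /u/ and /a/): rule 2 targets it, but not word-finally → unchanged [ɡ].
/a/ — not in any rule's target class → [a].
Rule 3 applies to /s/ (between /a/ and /u/: between two vowels) → [z].
/u/ (between /s/ and /s/): no rule targets it → [u].
/s/ (between /u/ and /s/) fails the environment for rule 3, so it stays [s].
/s/ (between /s/ and /o/) is in the target of rule 3 but the environment (between two vowels) is not met → [s].
/o/ (between /s/ and /b/): no rule targets it → [o].
/b/ (word-final) occurs word-finally → [p] by rule 2.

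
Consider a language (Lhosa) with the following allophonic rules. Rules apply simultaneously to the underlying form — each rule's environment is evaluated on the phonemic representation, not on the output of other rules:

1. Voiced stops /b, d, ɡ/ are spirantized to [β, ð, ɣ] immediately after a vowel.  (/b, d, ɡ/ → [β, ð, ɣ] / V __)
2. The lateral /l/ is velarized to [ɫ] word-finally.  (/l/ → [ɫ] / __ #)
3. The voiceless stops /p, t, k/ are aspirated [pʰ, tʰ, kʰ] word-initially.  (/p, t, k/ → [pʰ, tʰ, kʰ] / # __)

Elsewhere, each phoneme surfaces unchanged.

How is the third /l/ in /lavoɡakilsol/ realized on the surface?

/l/ meets the environment for rule 2 (word-finally) → [ɫ].

[ɫ]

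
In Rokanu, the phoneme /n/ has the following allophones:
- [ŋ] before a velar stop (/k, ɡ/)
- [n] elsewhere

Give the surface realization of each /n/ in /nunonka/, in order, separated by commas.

[n], [n], [ŋ]

Occurrence 1 (position 1): no conditioning environment matches → elsewhere allophone [n].
Occurrence 2 (position 3): no conditioning environment matches → elsewhere allophone [n].
Occurrence 3 (position 5): before a velar stop → [ŋ].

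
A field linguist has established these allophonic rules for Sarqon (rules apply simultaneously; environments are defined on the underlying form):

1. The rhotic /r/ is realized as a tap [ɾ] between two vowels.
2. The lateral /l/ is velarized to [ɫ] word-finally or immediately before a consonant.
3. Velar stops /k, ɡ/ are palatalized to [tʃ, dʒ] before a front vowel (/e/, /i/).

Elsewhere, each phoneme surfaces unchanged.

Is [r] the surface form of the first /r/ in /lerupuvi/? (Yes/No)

No

/r/ (between /e/ and /u/) occurs between two vowels → [ɾ] by rule 1.
The actual realization is [ɾ], not [r].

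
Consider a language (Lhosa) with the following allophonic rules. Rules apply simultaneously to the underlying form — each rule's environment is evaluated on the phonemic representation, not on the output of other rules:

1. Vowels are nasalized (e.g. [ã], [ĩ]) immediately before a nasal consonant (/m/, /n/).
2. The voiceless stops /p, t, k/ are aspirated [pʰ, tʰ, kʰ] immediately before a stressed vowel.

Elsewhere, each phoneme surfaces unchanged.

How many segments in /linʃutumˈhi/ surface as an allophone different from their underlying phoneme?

Segments that undergo a rule: /i/ → [ĩ] (rule 1); /u/ → [ũ] (rule 1).
All other segments surface unchanged.

2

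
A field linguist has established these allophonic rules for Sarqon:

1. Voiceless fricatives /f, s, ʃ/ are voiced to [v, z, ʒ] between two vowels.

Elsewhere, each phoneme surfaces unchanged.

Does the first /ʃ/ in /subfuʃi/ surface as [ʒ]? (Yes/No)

Yes

Rule 1 applies to /ʃ/ (between /u/ and /i/: between two vowels) → [ʒ].
The actual realization is [ʒ], which matches [ʒ].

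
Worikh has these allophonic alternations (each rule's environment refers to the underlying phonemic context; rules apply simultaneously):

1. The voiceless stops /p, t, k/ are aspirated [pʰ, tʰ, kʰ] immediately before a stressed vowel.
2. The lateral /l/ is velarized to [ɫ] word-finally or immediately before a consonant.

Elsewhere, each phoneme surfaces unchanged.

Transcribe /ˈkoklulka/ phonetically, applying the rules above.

[ˈkʰokluɫka]

/k/ (word-initial) occurs immediately before a stressed vowel → [kʰ] by rule 1.
/k/ (between /o/ and /l/) is in the target of rule 1 but the environment (immediately before a stressed vowel) is not met → [k].
/l/ (between /k/ and /u/): rule 2 targets it, but not word-finally or immediately before a consonant → unchanged [l].
/l/ (between /u/ and /k/): word-finally or immediately before a consonant, so rule 2 applies → [ɫ].
/k/ (between /l/ and /a/): rule 1 targets it, but not immediately before a stressed vowel → unchanged [k].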